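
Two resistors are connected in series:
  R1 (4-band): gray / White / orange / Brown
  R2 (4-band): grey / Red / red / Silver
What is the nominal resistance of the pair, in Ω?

97200 Ω

R1: grey, white → 89; orange ×10^3 → 89000 Ω.
R2: grey, red → 82; red ×10^2 → 8200 Ω.
Series: 89000 + 8200 = 97200 Ω.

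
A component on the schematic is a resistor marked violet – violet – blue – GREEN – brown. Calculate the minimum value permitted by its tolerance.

76824000 Ω

Violet → 7 (first significant figure)
Violet → 7 (second significant figure)
Blue → 6 (third significant figure)
Green → ×10^5 multiplier
Brown → ±1% tolerance
776 × 100000 = 77600000 Ω
Minimum = 77600000 × (1 − 1/100) = 76824000 Ω.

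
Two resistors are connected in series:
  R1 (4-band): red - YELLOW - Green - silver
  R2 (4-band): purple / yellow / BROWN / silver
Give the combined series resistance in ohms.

R1: red, yellow → 24; green ×10^5 → 2400000 Ω.
R2: violet, yellow → 74; brown ×10 → 740 Ω.
Series: 2400000 + 740 = 2400740 Ω.

2400740 Ω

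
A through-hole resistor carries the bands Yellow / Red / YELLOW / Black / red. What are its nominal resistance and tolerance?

424 Ω ±2%

Yellow → 4 (first significant figure)
Red → 2 (second significant figure)
Yellow → 4 (third significant figure)
Black → ×1 multiplier
Red → ±2% tolerance
424 × 1 = 424 Ω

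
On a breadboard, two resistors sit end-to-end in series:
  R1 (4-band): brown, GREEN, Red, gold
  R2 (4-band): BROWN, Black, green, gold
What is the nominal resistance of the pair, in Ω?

R1: brown, green → 15; red ×10^2 → 1500 Ω.
R2: brown, black → 10; green ×10^5 → 1000000 Ω.
Series: 1500 + 1000000 = 1001500 Ω.

1001500 Ω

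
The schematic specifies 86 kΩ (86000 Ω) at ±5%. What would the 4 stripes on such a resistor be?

86000 Ω = 86 × 10^3.
8 → grey
6 → blue
Multiplier 10^3 → orange.
±5% tolerance → gold.

grey, blue, orange, gold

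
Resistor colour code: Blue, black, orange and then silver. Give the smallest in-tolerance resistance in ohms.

54000 Ω

Blue → 6 (first significant figure)
Black → 0 (second significant figure)
Orange → ×10^3 multiplier
Silver → ±10% tolerance
60 × 1000 = 60000 Ω
Smallest = 60000 × (1 − 10/100) = 54000 Ω.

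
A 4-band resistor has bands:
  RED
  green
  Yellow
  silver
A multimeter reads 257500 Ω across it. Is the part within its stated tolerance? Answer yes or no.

yes

Red → 2 (first significant figure)
Green → 5 (second significant figure)
Yellow → ×10^4 multiplier
Silver → ±10% tolerance
25 × 10000 = 250000 Ω
Allowed range: 225000 Ω to 275000 Ω.
257500 Ω lies inside that range.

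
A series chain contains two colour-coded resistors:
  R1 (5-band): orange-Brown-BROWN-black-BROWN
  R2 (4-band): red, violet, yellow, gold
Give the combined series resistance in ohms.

270311 Ω

R1: orange, brown, brown → 311; black ×1 → 311 Ω.
R2: red, violet → 27; yellow ×10^4 → 270000 Ω.
Series: 311 + 270000 = 270311 Ω.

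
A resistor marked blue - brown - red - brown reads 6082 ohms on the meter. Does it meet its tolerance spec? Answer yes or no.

yes

Blue → 6 (first significant figure)
Brown → 1 (second significant figure)
Red → ×10^2 multiplier
Brown → ±1% tolerance
61 × 100 = 6100 Ω
Allowed range: 6039 Ω to 6161 Ω.
6082 ohms lies inside that range.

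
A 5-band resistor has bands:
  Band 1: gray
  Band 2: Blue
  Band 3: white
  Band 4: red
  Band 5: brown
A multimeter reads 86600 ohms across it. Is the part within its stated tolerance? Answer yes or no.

Grey → 8 (first significant figure)
Blue → 6 (second significant figure)
White → 9 (third significant figure)
Red → ×10^2 multiplier
Brown → ±1% tolerance
869 × 100 = 86900 Ω
Allowed range: 86031 Ω to 87769 Ω.
86600 ohms lies inside that range.

yes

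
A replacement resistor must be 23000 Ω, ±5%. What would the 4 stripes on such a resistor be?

23000 Ω = 23 × 10^3.
2 → red
3 → orange
Multiplier 10^3 → orange.
±5% tolerance → gold.

red, orange, orange, gold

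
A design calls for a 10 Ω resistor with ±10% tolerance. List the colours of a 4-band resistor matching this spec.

10 Ω = 10 × 10^0.
1 → brown
0 → black
Multiplier 10^0 → black.
±10% tolerance → silver.

brown, black, black, silver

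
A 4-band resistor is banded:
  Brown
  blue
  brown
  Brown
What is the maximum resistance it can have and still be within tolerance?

161.6 Ω

Brown → 1 (first significant figure)
Blue → 6 (second significant figure)
Brown → ×10 multiplier
Brown → ±1% tolerance
16 × 10 = 160 Ω
Maximum = 160 × (1 + 1/100) = 161.6 Ω.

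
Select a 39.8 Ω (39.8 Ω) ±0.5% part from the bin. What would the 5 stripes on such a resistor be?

39.8 Ω = 398 × 10^-1.
3 → orange
9 → white
8 → grey
Multiplier 10^-1 → gold.
±0.5% tolerance → green.

orange, white, grey, gold, green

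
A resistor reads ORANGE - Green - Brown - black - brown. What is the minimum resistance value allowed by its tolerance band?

347.49 Ω

Orange → 3 (first significant figure)
Green → 5 (second significant figure)
Brown → 1 (third significant figure)
Black → ×1 multiplier
Brown → ±1% tolerance
351 × 1 = 351 Ω
Minimum = 351 × (1 − 1/100) = 347.49 Ω.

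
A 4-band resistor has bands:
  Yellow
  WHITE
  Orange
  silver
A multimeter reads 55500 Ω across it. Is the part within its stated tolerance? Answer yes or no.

Yellow → 4 (first significant figure)
White → 9 (second significant figure)
Orange → ×10^3 multiplier
Silver → ±10% tolerance
49 × 1000 = 49000 Ω
Allowed range: 44100 Ω to 53900 Ω.
55500 Ω lies outside that range.

no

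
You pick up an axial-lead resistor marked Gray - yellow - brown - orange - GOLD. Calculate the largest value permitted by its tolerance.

Grey → 8 (first significant figure)
Yellow → 4 (second significant figure)
Brown → 1 (third significant figure)
Orange → ×10^3 multiplier
Gold → ±5% tolerance
841 × 1000 = 841000 Ω
Largest = 841000 × (1 + 5/100) = 883050 Ω.

883050 Ω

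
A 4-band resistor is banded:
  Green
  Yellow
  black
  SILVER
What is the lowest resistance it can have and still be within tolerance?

48.6 Ω

Green → 5 (first significant figure)
Yellow → 4 (second significant figure)
Black → ×1 multiplier
Silver → ±10% tolerance
54 × 1 = 54 Ω
Lowest = 54 × (1 − 10/100) = 48.6 Ω.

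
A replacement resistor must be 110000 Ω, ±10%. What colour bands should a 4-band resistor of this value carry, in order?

110000 Ω = 11 × 10^4.
1 → brown
1 → brown
Multiplier 10^4 → yellow.
±10% tolerance → silver.

brown, brown, yellow, silver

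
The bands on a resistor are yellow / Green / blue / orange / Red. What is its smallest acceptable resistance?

Yellow → 4 (first significant figure)
Green → 5 (second significant figure)
Blue → 6 (third significant figure)
Orange → ×10^3 multiplier
Red → ±2% tolerance
456 × 1000 = 456000 Ω
Smallest = 456000 × (1 − 2/100) = 446880 Ω.

446880 Ω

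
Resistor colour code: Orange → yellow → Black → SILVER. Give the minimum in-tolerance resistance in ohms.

Orange → 3 (first significant figure)
Yellow → 4 (second significant figure)
Black → ×1 multiplier
Silver → ±10% tolerance
34 × 1 = 34 Ω
Minimum = 34 × (1 − 10/100) = 30.6 Ω.

30.6 Ω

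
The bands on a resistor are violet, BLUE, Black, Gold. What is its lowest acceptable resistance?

Violet → 7 (first significant figure)
Blue → 6 (second significant figure)
Black → ×1 multiplier
Gold → ±5% tolerance
76 × 1 = 76 Ω
Lowest = 76 × (1 − 5/100) = 72.2 Ω.

72.2 Ω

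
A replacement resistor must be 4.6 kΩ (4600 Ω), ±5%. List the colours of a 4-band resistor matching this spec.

yellow, blue, red, gold

4600 Ω = 46 × 10^2.
4 → yellow
6 → blue
Multiplier 10^2 → red.
±5% tolerance → gold.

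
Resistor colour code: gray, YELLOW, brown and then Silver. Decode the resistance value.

840 Ω

Grey → 8 (first significant figure)
Yellow → 4 (second significant figure)
Brown → ×10 multiplier
84 × 10 = 840 Ω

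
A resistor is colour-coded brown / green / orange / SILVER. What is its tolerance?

The last band, silver, is the tolerance band.
Silver corresponds to ±10%.

±10%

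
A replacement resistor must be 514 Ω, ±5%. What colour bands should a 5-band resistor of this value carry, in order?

514 Ω = 514 × 10^0.
5 → green
1 → brown
4 → yellow
Multiplier 10^0 → black.
±5% tolerance → gold.

green, brown, yellow, black, gold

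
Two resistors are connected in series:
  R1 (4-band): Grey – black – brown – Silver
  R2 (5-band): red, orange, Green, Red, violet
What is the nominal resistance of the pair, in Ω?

R1: grey, black → 80; brown ×10 → 800 Ω.
R2: red, orange, green → 235; red ×10^2 → 23500 Ω.
Series: 800 + 23500 = 24300 Ω.

24300 Ω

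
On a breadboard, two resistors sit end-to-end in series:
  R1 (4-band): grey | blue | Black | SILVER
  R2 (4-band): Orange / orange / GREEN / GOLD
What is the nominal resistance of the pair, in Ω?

3300086 Ω

R1: grey, blue → 86; black ×1 → 86 Ω.
R2: orange, orange → 33; green ×10^5 → 3300000 Ω.
Series: 86 + 3300000 = 3300086 Ω.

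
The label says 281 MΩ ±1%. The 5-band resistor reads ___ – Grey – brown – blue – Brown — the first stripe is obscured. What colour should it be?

281000000 Ω = 281 × 10^6.
The first band gives digit 2 of the significand, and 2 is red.

red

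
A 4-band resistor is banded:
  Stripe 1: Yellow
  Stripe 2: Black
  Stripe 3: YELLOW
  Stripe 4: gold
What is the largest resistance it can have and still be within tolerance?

420000 Ω

Yellow → 4 (first significant figure)
Black → 0 (second significant figure)
Yellow → ×10^4 multiplier
Gold → ±5% tolerance
40 × 10000 = 400000 Ω
Largest = 400000 × (1 + 5/100) = 420000 Ω.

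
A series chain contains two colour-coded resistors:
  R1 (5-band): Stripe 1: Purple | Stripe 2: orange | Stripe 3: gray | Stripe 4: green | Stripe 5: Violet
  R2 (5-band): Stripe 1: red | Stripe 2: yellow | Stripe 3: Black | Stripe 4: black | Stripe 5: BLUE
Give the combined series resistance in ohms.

R1: violet, orange, grey → 738; green ×10^5 → 73800000 Ω.
R2: red, yellow, black → 240; black ×1 → 240 Ω.
Series: 73800000 + 240 = 73800240 Ω.

73800240 Ω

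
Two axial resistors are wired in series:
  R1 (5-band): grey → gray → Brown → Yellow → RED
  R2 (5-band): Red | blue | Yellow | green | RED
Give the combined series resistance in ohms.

35210000 Ω

R1: grey, grey, brown → 881; yellow ×10^4 → 8810000 Ω.
R2: red, blue, yellow → 264; green ×10^5 → 26400000 Ω.
Series: 8810000 + 26400000 = 35210000 Ω.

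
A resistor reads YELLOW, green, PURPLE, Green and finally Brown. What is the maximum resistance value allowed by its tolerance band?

46157000 Ω

Yellow → 4 (first significant figure)
Green → 5 (second significant figure)
Violet → 7 (third significant figure)
Green → ×10^5 multiplier
Brown → ±1% tolerance
457 × 100000 = 45700000 Ω
Maximum = 45700000 × (1 + 1/100) = 46157000 Ω.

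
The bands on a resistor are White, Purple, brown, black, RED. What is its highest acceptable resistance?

White → 9 (first significant figure)
Violet → 7 (second significant figure)
Brown → 1 (third significant figure)
Black → ×1 multiplier
Red → ±2% tolerance
971 × 1 = 971 Ω
Highest = 971 × (1 + 2/100) = 990.42 Ω.

990.42 Ω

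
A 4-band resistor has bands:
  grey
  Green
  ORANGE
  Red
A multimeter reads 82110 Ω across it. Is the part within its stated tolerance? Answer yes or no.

Grey → 8 (first significant figure)
Green → 5 (second significant figure)
Orange → ×10^3 multiplier
Red → ±2% tolerance
85 × 1000 = 85000 Ω
Allowed range: 83300 Ω to 86700 Ω.
82110 Ω lies outside that range.

no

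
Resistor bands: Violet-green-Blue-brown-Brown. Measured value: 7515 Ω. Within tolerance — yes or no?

Violet → 7 (first significant figure)
Green → 5 (second significant figure)
Blue → 6 (third significant figure)
Brown → ×10 multiplier
Brown → ±1% tolerance
756 × 10 = 7560 Ω
Allowed range: 7484.4 Ω to 7635.6 Ω.
7515 Ω lies inside that range.

yes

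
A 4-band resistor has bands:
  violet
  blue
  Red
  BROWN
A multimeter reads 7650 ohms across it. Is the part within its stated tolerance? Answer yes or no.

yes

Violet → 7 (first significant figure)
Blue → 6 (second significant figure)
Red → ×10^2 multiplier
Brown → ±1% tolerance
76 × 100 = 7600 Ω
Allowed range: 7524 Ω to 7676 Ω.
7650 ohms lies inside that range.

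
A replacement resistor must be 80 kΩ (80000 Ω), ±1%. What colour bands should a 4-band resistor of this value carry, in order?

80000 Ω = 80 × 10^3.
8 → grey
0 → black
Multiplier 10^3 → orange.
±1% tolerance → brown.

grey, black, orange, brown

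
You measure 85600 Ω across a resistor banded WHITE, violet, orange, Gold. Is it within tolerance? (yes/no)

White → 9 (first significant figure)
Violet → 7 (second significant figure)
Orange → ×10^3 multiplier
Gold → ±5% tolerance
97 × 1000 = 97000 Ω
Allowed range: 92150 Ω to 101850 Ω.
85600 Ω lies outside that range.

no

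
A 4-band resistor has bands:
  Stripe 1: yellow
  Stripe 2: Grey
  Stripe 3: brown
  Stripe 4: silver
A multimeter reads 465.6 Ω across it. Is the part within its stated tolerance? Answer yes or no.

Yellow → 4 (first significant figure)
Grey → 8 (second significant figure)
Brown → ×10 multiplier
Silver → ±10% tolerance
48 × 10 = 480 Ω
Allowed range: 432 Ω to 528 Ω.
465.6 Ω lies inside that range.

yes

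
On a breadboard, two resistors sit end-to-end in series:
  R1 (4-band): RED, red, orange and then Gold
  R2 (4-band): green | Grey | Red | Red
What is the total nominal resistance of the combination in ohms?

27800 Ω

R1: red, red → 22; orange ×10^3 → 22000 Ω.
R2: green, grey → 58; red ×10^2 → 5800 Ω.
Series: 22000 + 5800 = 27800 Ω.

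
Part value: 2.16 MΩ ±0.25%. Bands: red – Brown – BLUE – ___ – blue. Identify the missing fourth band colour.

2160000 Ω = 216 × 10^4.
The fourth band is the multiplier, 10^4, which is yellow.

yellow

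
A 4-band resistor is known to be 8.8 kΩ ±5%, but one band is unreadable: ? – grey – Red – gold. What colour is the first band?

8800 Ω = 88 × 10^2.
The first band gives digit 8 of the significand, and 8 is grey.

grey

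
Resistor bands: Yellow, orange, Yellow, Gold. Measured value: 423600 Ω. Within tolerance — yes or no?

yes

Yellow → 4 (first significant figure)
Orange → 3 (second significant figure)
Yellow → ×10^4 multiplier
Gold → ±5% tolerance
43 × 10000 = 430000 Ω
Allowed range: 408500 Ω to 451500 Ω.
423600 Ω lies inside that range.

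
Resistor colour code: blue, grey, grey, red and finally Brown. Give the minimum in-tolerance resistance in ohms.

68112 Ω

Blue → 6 (first significant figure)
Grey → 8 (second significant figure)
Grey → 8 (third significant figure)
Red → ×10^2 multiplier
Brown → ±1% tolerance
688 × 100 = 68800 Ω
Minimum = 68800 × (1 − 1/100) = 68112 Ω.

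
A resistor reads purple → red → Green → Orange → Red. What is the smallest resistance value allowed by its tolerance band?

710500 Ω

Violet → 7 (first significant figure)
Red → 2 (second significant figure)
Green → 5 (third significant figure)
Orange → ×10^3 multiplier
Red → ±2% tolerance
725 × 1000 = 725000 Ω
Smallest = 725000 × (1 − 2/100) = 710500 Ω.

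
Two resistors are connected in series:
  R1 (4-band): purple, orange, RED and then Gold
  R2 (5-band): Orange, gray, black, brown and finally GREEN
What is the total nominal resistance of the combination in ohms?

11100 Ω

R1: violet, orange → 73; red ×10^2 → 7300 Ω.
R2: orange, grey, black → 380; brown ×10 → 3800 Ω.
Series: 7300 + 3800 = 11100 Ω.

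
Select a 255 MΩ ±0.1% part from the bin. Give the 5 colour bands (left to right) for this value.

255000000 Ω = 255 × 10^6.
2 → red
5 → green
5 → green
Multiplier 10^6 → blue.
±0.1% tolerance → violet.

red, green, green, blue, violet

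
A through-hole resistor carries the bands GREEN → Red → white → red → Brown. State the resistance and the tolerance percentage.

52900 Ω ±1%

Green → 5 (first significant figure)
Red → 2 (second significant figure)
White → 9 (third significant figure)
Red → ×10^2 multiplier
Brown → ±1% tolerance
529 × 100 = 52900 Ω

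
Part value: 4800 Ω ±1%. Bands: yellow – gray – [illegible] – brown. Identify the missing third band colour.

4800 Ω = 48 × 10^2.
The third band is the multiplier, 10^2, which is red.

red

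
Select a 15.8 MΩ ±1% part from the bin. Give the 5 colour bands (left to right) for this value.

brown, green, grey, green, brown

15800000 Ω = 158 × 10^5.
1 → brown
5 → green
8 → grey
Multiplier 10^5 → green.
±1% tolerance → brown.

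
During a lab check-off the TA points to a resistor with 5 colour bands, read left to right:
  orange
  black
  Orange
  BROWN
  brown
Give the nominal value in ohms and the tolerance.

Orange → 3 (first significant figure)
Black → 0 (second significant figure)
Orange → 3 (third significant figure)
Brown → ×10 multiplier
Brown → ±1% tolerance
303 × 10 = 3030 Ω

3030 Ω ±1%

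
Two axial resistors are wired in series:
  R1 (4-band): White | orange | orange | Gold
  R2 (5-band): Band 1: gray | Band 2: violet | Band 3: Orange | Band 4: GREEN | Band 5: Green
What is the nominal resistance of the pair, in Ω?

R1: white, orange → 93; orange ×10^3 → 93000 Ω.
R2: grey, violet, orange → 873; green ×10^5 → 87300000 Ω.
Series: 93000 + 87300000 = 87393000 Ω.

87393000 Ω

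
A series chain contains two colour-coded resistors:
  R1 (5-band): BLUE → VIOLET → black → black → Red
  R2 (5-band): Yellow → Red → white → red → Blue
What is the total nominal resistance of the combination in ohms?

R1: blue, violet, black → 670; black ×1 → 670 Ω.
R2: yellow, red, white → 429; red ×10^2 → 42900 Ω.
Series: 670 + 42900 = 43570 Ω.

43570 Ω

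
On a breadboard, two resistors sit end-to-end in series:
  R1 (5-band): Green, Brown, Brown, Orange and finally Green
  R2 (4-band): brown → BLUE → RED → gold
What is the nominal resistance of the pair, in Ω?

512600 Ω

R1: green, brown, brown → 511; orange ×10^3 → 511000 Ω.
R2: brown, blue → 16; red ×10^2 → 1600 Ω.
Series: 511000 + 1600 = 512600 Ω.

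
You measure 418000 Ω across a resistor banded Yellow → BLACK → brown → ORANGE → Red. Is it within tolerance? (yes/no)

Yellow → 4 (first significant figure)
Black → 0 (second significant figure)
Brown → 1 (third significant figure)
Orange → ×10^3 multiplier
Red → ±2% tolerance
401 × 1000 = 401000 Ω
Allowed range: 392980 Ω to 409020 Ω.
418000 Ω lies outside that range.

no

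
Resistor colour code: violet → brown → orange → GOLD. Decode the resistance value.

71000 Ω

Violet → 7 (first significant figure)
Brown → 1 (second significant figure)
Orange → ×10^3 multiplier
71 × 1000 = 71000 Ω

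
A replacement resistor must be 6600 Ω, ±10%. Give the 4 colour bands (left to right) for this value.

blue, blue, red, silver

6600 Ω = 66 × 10^2.
6 → blue
6 → blue
Multiplier 10^2 → red.
±10% tolerance → silver.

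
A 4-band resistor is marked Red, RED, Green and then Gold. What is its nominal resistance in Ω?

Red → 2 (first significant figure)
Red → 2 (second significant figure)
Green → ×10^5 multiplier
22 × 100000 = 2200000 Ω

2200000 Ω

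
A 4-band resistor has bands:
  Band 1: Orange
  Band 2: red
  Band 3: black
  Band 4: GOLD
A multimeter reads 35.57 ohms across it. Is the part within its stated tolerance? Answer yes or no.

no

Orange → 3 (first significant figure)
Red → 2 (second significant figure)
Black → ×1 multiplier
Gold → ±5% tolerance
32 × 1 = 32 Ω
Allowed range: 30.4 Ω to 33.6 Ω.
35.57 ohms lies outside that range.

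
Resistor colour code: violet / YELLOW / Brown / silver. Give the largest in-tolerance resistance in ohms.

814 Ω

Violet → 7 (first significant figure)
Yellow → 4 (second significant figure)
Brown → ×10 multiplier
Silver → ±10% tolerance
74 × 10 = 740 Ω
Largest = 740 × (1 + 10/100) = 814 Ω.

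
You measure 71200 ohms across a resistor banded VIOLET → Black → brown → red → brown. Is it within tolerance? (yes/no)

Violet → 7 (first significant figure)
Black → 0 (second significant figure)
Brown → 1 (third significant figure)
Red → ×10^2 multiplier
Brown → ±1% tolerance
701 × 100 = 70100 Ω
Allowed range: 69399 Ω to 70801 Ω.
71200 ohms lies outside that range.

no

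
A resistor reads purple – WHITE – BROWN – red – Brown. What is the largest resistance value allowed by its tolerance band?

79891 Ω

Violet → 7 (first significant figure)
White → 9 (second significant figure)
Brown → 1 (third significant figure)
Red → ×10^2 multiplier
Brown → ±1% tolerance
791 × 100 = 79100 Ω
Largest = 79100 × (1 + 1/100) = 79891 Ω.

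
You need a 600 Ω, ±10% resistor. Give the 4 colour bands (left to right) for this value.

blue, black, brown, silver

600 Ω = 60 × 10^1.
6 → blue
0 → black
Multiplier 10^1 → brown.
±10% tolerance → silver.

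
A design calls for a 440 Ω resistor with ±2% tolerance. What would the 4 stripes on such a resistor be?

440 Ω = 44 × 10^1.
4 → yellow
4 → yellow
Multiplier 10^1 → brown.
±2% tolerance → red.

yellow, yellow, brown, red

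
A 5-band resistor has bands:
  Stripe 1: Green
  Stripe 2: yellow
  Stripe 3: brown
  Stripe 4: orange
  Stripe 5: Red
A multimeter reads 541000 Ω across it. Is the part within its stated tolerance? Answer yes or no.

yes

Green → 5 (first significant figure)
Yellow → 4 (second significant figure)
Brown → 1 (third significant figure)
Orange → ×10^3 multiplier
Red → ±2% tolerance
541 × 1000 = 541000 Ω
Allowed range: 530180 Ω to 551820 Ω.
541000 Ω lies inside that range.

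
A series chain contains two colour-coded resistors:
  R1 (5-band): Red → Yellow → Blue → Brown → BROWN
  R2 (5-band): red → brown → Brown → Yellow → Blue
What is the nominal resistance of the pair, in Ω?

R1: red, yellow, blue → 246; brown ×10 → 2460 Ω.
R2: red, brown, brown → 211; yellow ×10^4 → 2110000 Ω.
Series: 2460 + 2110000 = 2112460 Ω.

2112460 Ω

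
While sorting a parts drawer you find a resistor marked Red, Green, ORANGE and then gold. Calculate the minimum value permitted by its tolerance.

23750 Ω

Red → 2 (first significant figure)
Green → 5 (second significant figure)
Orange → ×10^3 multiplier
Gold → ±5% tolerance
25 × 1000 = 25000 Ω
Minimum = 25000 × (1 − 5/100) = 23750 Ω.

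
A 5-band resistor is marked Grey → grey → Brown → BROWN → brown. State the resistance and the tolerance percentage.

Grey → 8 (first significant figure)
Grey → 8 (second significant figure)
Brown → 1 (third significant figure)
Brown → ×10 multiplier
Brown → ±1% tolerance
881 × 10 = 8810 Ω

8810 Ω ±1%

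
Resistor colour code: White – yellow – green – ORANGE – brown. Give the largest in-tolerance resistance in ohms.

White → 9 (first significant figure)
Yellow → 4 (second significant figure)
Green → 5 (third significant figure)
Orange → ×10^3 multiplier
Brown → ±1% tolerance
945 × 1000 = 945000 Ω
Largest = 945000 × (1 + 1/100) = 954450 Ω.

954450 Ω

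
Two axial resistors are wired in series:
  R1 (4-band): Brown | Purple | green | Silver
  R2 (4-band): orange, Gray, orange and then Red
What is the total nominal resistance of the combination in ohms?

1738000 Ω

R1: brown, violet → 17; green ×10^5 → 1700000 Ω.
R2: orange, grey → 38; orange ×10^3 → 38000 Ω.
Series: 1700000 + 38000 = 1738000 Ω.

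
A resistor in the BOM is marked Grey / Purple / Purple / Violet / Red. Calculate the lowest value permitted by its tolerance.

Grey → 8 (first significant figure)
Violet → 7 (second significant figure)
Violet → 7 (third significant figure)
Violet → ×10^7 multiplier
Red → ±2% tolerance
877 × 10000000 = 8770000000 Ω
Lowest = 8770000000 × (1 − 2/100) = 8594600000 Ω.

8594600000 Ω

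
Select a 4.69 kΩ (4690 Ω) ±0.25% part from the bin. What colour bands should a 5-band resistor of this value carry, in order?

yellow, blue, white, brown, blue

4690 Ω = 469 × 10^1.
4 → yellow
6 → blue
9 → white
Multiplier 10^1 → brown.
±0.25% tolerance → blue.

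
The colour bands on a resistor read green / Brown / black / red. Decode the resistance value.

51 Ω

Green → 5 (first significant figure)
Brown → 1 (second significant figure)
Black → ×1 multiplier
51 × 1 = 51 Ω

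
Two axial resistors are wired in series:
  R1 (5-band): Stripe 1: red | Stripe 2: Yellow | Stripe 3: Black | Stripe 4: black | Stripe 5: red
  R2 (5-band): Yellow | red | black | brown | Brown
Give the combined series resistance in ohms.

4440 Ω

R1: red, yellow, black → 240; black ×1 → 240 Ω.
R2: yellow, red, black → 420; brown ×10 → 4200 Ω.
Series: 240 + 4200 = 4440 Ω.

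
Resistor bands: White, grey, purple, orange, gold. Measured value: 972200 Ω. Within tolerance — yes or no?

yes

White → 9 (first significant figure)
Grey → 8 (second significant figure)
Violet → 7 (third significant figure)
Orange → ×10^3 multiplier
Gold → ±5% tolerance
987 × 1000 = 987000 Ω
Allowed range: 937650 Ω to 1036350 Ω.
972200 Ω lies inside that range.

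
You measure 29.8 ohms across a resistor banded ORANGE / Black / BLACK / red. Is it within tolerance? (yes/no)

yes

Orange → 3 (first significant figure)
Black → 0 (second significant figure)
Black → ×1 multiplier
Red → ±2% tolerance
30 × 1 = 30 Ω
Allowed range: 29.4 Ω to 30.6 Ω.
29.8 ohms lies inside that range.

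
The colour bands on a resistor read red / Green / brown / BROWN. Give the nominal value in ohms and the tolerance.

250 Ω ±1%

Red → 2 (first significant figure)
Green → 5 (second significant figure)
Brown → ×10 multiplier
Brown → ±1% tolerance
25 × 10 = 250 Ω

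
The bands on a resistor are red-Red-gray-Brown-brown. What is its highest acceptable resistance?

Red → 2 (first significant figure)
Red → 2 (second significant figure)
Grey → 8 (third significant figure)
Brown → ×10 multiplier
Brown → ±1% tolerance
228 × 10 = 2280 Ω
Highest = 2280 × (1 + 1/100) = 2302.8 Ω.

2302.8 Ω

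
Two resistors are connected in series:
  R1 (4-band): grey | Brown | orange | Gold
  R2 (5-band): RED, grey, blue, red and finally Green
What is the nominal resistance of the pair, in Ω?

R1: grey, brown → 81; orange ×10^3 → 81000 Ω.
R2: red, grey, blue → 286; red ×10^2 → 28600 Ω.
Series: 81000 + 28600 = 109600 Ω.

109600 Ω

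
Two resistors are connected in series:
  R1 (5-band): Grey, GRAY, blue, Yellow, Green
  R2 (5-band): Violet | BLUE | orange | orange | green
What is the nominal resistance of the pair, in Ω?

R1: grey, grey, blue → 886; yellow ×10^4 → 8860000 Ω.
R2: violet, blue, orange → 763; orange ×10^3 → 763000 Ω.
Series: 8860000 + 763000 = 9623000 Ω.

9623000 Ω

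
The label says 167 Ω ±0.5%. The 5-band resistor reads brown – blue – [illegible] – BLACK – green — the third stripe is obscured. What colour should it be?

167 Ω = 167 × 10^0.
The third band gives digit 7 of the significand, and 7 is violet.

violet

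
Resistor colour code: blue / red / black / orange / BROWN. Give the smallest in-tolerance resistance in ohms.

Blue → 6 (first significant figure)
Red → 2 (second significant figure)
Black → 0 (third significant figure)
Orange → ×10^3 multiplier
Brown → ±1% tolerance
620 × 1000 = 620000 Ω
Smallest = 620000 × (1 − 1/100) = 613800 Ω.

613800 Ω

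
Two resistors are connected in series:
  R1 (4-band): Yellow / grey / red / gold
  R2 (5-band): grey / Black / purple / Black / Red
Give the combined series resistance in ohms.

5607 Ω

R1: yellow, grey → 48; red ×10^2 → 4800 Ω.
R2: grey, black, violet → 807; black ×1 → 807 Ω.
Series: 4800 + 807 = 5607 Ω.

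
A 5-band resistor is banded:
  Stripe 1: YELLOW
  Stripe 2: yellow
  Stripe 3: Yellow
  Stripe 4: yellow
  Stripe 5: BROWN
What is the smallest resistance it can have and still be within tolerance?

Yellow → 4 (first significant figure)
Yellow → 4 (second significant figure)
Yellow → 4 (third significant figure)
Yellow → ×10^4 multiplier
Brown → ±1% tolerance
444 × 10000 = 4440000 Ω
Smallest = 4440000 × (1 − 1/100) = 4395600 Ω.

4395600 Ω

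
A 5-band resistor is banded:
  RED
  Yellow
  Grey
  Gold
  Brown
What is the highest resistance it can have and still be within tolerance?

25.048 Ω

Red → 2 (first significant figure)
Yellow → 4 (second significant figure)
Grey → 8 (third significant figure)
Gold → ×0.1 multiplier
Brown → ±1% tolerance
248 × 0.1 = 24.8 Ω
Highest = 24.8 × (1 + 1/100) = 25.048 Ω.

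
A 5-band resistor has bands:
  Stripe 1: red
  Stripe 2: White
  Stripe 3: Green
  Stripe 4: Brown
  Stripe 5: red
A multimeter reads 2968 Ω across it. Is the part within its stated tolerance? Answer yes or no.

yes

Red → 2 (first significant figure)
White → 9 (second significant figure)
Green → 5 (third significant figure)
Brown → ×10 multiplier
Red → ±2% tolerance
295 × 10 = 2950 Ω
Allowed range: 2891 Ω to 3009 Ω.
2968 Ω lies inside that range.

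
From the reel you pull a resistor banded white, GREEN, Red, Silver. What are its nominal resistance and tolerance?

9500 Ω ±10%

White → 9 (first significant figure)
Green → 5 (second significant figure)
Red → ×10^2 multiplier
Silver → ±10% tolerance
95 × 100 = 9500 Ω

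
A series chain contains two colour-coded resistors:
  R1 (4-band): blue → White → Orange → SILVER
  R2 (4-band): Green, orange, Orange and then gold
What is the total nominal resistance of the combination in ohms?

122000 Ω

R1: blue, white → 69; orange ×10^3 → 69000 Ω.
R2: green, orange → 53; orange ×10^3 → 53000 Ω.
Series: 69000 + 53000 = 122000 Ω.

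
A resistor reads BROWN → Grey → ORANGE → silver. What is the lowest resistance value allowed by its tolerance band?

Brown → 1 (first significant figure)
Grey → 8 (second significant figure)
Orange → ×10^3 multiplier
Silver → ±10% tolerance
18 × 1000 = 18000 Ω
Lowest = 18000 × (1 − 10/100) = 16200 Ω.

16200 Ω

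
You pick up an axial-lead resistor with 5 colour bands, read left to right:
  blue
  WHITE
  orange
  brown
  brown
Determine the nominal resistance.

6930 Ω

Blue → 6 (first significant figure)
White → 9 (second significant figure)
Orange → 3 (third significant figure)
Brown → ×10 multiplier
693 × 10 = 6930 Ω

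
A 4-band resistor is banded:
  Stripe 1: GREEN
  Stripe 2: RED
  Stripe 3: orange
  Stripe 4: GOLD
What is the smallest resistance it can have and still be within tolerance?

49400 Ω

Green → 5 (first significant figure)
Red → 2 (second significant figure)
Orange → ×10^3 multiplier
Gold → ±5% tolerance
52 × 1000 = 52000 Ω
Smallest = 52000 × (1 − 5/100) = 49400 Ω.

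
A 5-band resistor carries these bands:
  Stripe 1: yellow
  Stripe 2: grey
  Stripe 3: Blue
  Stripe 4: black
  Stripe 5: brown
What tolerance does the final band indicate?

±1%

The last band, brown, is the tolerance band.
Brown corresponds to ±1%.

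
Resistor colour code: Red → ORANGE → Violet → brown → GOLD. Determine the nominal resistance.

2370 Ω

Red → 2 (first significant figure)
Orange → 3 (second significant figure)
Violet → 7 (third significant figure)
Brown → ×10 multiplier
237 × 10 = 2370 Ω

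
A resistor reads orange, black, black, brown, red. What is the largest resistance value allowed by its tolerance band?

Orange → 3 (first significant figure)
Black → 0 (second significant figure)
Black → 0 (third significant figure)
Brown → ×10 multiplier
Red → ±2% tolerance
300 × 10 = 3000 Ω
Largest = 3000 × (1 + 2/100) = 3060 Ω.

3060 Ω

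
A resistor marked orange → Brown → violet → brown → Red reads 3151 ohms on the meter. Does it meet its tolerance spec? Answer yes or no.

Orange → 3 (first significant figure)
Brown → 1 (second significant figure)
Violet → 7 (third significant figure)
Brown → ×10 multiplier
Red → ±2% tolerance
317 × 10 = 3170 Ω
Allowed range: 3106.6 Ω to 3233.4 Ω.
3151 ohms lies inside that range.

yes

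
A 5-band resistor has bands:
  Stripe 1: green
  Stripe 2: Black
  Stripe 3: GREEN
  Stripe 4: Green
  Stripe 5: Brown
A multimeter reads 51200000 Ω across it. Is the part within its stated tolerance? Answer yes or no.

Green → 5 (first significant figure)
Black → 0 (second significant figure)
Green → 5 (third significant figure)
Green → ×10^5 multiplier
Brown → ±1% tolerance
505 × 100000 = 50500000 Ω
Allowed range: 49995000 Ω to 51005000 Ω.
51200000 Ω lies outside that range.

no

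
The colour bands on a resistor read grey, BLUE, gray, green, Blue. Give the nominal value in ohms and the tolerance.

86800000 Ω ±0.25%

Grey → 8 (first significant figure)
Blue → 6 (second significant figure)
Grey → 8 (third significant figure)
Green → ×10^5 multiplier
Blue → ±0.25% tolerance
868 × 100000 = 86800000 Ω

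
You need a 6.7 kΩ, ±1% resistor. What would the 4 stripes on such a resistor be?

blue, violet, red, brown

6700 Ω = 67 × 10^2.
6 → blue
7 → violet
Multiplier 10^2 → red.
±1% tolerance → brown.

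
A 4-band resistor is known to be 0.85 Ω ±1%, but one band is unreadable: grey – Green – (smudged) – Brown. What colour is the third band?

0.85 Ω = 85 × 10^-2.
The third band is the multiplier, 10^-2, which is silver.

silver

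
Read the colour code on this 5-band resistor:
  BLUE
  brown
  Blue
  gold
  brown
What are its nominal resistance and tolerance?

Blue → 6 (first significant figure)
Brown → 1 (second significant figure)
Blue → 6 (third significant figure)
Gold → ×0.1 multiplier
Brown → ±1% tolerance
616 × 0.1 = 61.6 Ω

61.6 Ω ±1%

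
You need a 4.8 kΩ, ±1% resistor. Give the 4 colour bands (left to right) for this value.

yellow, grey, red, brown

4800 Ω = 48 × 10^2.
4 → yellow
8 → grey
Multiplier 10^2 → red.
±1% tolerance → brown.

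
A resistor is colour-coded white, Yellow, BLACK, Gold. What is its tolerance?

The last band, gold, is the tolerance band.
Gold corresponds to ±5%.

±5%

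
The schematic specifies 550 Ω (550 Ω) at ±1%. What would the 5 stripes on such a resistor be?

green, green, black, black, brown

550 Ω = 550 × 10^0.
5 → green
5 → green
0 → black
Multiplier 10^0 → black.
±1% tolerance → brown.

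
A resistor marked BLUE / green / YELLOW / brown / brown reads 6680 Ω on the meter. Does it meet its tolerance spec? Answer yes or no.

no

Blue → 6 (first significant figure)
Green → 5 (second significant figure)
Yellow → 4 (third significant figure)
Brown → ×10 multiplier
Brown → ±1% tolerance
654 × 10 = 6540 Ω
Allowed range: 6474.6 Ω to 6605.4 Ω.
6680 Ω lies outside that range.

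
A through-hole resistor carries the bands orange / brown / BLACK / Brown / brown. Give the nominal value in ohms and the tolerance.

Orange → 3 (first significant figure)
Brown → 1 (second significant figure)
Black → 0 (third significant figure)
Brown → ×10 multiplier
Brown → ±1% tolerance
310 × 10 = 3100 Ω

3100 Ω ±1%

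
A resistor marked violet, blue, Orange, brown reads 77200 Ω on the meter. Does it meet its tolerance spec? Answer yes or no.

Violet → 7 (first significant figure)
Blue → 6 (second significant figure)
Orange → ×10^3 multiplier
Brown → ±1% tolerance
76 × 1000 = 76000 Ω
Allowed range: 75240 Ω to 76760 Ω.
77200 Ω lies outside that range.

no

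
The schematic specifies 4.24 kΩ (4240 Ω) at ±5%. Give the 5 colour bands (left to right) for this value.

4240 Ω = 424 × 10^1.
4 → yellow
2 → red
4 → yellow
Multiplier 10^1 → brown.
±5% tolerance → gold.

yellow, red, yellow, brown, gold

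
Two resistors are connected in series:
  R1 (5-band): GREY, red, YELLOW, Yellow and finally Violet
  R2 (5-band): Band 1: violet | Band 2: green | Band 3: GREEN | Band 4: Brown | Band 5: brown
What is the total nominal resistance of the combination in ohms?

8247550 Ω

R1: grey, red, yellow → 824; yellow ×10^4 → 8240000 Ω.
R2: violet, green, green → 755; brown ×10 → 7550 Ω.
Series: 8240000 + 7550 = 8247550 Ω.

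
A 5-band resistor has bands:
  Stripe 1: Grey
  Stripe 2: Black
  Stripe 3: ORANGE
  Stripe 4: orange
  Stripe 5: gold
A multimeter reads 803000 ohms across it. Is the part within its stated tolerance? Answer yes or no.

Grey → 8 (first significant figure)
Black → 0 (second significant figure)
Orange → 3 (third significant figure)
Orange → ×10^3 multiplier
Gold → ±5% tolerance
803 × 1000 = 803000 Ω
Allowed range: 762850 Ω to 843150 Ω.
803000 ohms lies inside that range.

yes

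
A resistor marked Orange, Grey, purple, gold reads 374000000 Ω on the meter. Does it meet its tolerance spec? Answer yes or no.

Orange → 3 (first significant figure)
Grey → 8 (second significant figure)
Violet → ×10^7 multiplier
Gold → ±5% tolerance
38 × 10000000 = 380000000 Ω
Allowed range: 361000000 Ω to 399000000 Ω.
374000000 Ω lies inside that range.

yes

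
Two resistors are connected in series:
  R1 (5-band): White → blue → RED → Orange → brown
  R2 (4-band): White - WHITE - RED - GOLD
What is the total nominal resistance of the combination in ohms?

971900 Ω

R1: white, blue, red → 962; orange ×10^3 → 962000 Ω.
R2: white, white → 99; red ×10^2 → 9900 Ω.
Series: 962000 + 9900 = 971900 Ω.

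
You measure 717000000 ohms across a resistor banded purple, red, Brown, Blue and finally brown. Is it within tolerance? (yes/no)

Violet → 7 (first significant figure)
Red → 2 (second significant figure)
Brown → 1 (third significant figure)
Blue → ×10^6 multiplier
Brown → ±1% tolerance
721 × 1000000 = 721000000 Ω
Allowed range: 713790000 Ω to 728210000 Ω.
717000000 ohms lies inside that range.

yes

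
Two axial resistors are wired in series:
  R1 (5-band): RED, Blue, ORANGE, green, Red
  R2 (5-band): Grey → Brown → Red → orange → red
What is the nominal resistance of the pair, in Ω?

27112000 Ω

R1: red, blue, orange → 263; green ×10^5 → 26300000 Ω.
R2: grey, brown, red → 812; orange ×10^3 → 812000 Ω.
Series: 26300000 + 812000 = 27112000 Ω.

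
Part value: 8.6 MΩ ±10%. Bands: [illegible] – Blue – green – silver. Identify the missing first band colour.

8600000 Ω = 86 × 10^5.
The first band gives digit 8 of the significand, and 8 is grey.

grey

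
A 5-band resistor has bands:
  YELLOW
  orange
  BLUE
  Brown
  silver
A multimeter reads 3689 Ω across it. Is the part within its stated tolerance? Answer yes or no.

Yellow → 4 (first significant figure)
Orange → 3 (second significant figure)
Blue → 6 (third significant figure)
Brown → ×10 multiplier
Silver → ±10% tolerance
436 × 10 = 4360 Ω
Allowed range: 3924 Ω to 4796 Ω.
3689 Ω lies outside that range.

no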